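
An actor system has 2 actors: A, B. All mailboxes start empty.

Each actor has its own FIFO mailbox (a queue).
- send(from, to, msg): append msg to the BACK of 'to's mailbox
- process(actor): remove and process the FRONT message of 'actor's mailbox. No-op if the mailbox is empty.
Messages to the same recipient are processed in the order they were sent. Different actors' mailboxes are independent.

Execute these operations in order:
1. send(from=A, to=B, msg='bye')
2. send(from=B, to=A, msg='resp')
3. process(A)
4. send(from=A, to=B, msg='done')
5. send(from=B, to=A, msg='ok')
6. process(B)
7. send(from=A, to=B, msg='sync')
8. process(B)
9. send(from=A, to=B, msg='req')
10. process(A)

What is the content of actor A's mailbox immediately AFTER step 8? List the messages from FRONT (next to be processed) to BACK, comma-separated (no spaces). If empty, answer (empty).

After 1 (send(from=A, to=B, msg='bye')): A:[] B:[bye]
After 2 (send(from=B, to=A, msg='resp')): A:[resp] B:[bye]
After 3 (process(A)): A:[] B:[bye]
After 4 (send(from=A, to=B, msg='done')): A:[] B:[bye,done]
After 5 (send(from=B, to=A, msg='ok')): A:[ok] B:[bye,done]
After 6 (process(B)): A:[ok] B:[done]
After 7 (send(from=A, to=B, msg='sync')): A:[ok] B:[done,sync]
After 8 (process(B)): A:[ok] B:[sync]

ok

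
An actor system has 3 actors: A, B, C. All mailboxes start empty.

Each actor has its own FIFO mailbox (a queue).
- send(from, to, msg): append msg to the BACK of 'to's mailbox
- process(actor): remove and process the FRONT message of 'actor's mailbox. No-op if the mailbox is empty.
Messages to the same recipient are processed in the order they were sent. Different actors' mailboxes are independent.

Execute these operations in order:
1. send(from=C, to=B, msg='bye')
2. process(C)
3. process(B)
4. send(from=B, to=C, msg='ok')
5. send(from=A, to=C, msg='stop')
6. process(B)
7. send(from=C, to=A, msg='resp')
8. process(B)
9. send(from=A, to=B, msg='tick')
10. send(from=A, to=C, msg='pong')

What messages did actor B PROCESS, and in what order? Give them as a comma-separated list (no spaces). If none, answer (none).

After 1 (send(from=C, to=B, msg='bye')): A:[] B:[bye] C:[]
After 2 (process(C)): A:[] B:[bye] C:[]
After 3 (process(B)): A:[] B:[] C:[]
After 4 (send(from=B, to=C, msg='ok')): A:[] B:[] C:[ok]
After 5 (send(from=A, to=C, msg='stop')): A:[] B:[] C:[ok,stop]
After 6 (process(B)): A:[] B:[] C:[ok,stop]
After 7 (send(from=C, to=A, msg='resp')): A:[resp] B:[] C:[ok,stop]
After 8 (process(B)): A:[resp] B:[] C:[ok,stop]
After 9 (send(from=A, to=B, msg='tick')): A:[resp] B:[tick] C:[ok,stop]
After 10 (send(from=A, to=C, msg='pong')): A:[resp] B:[tick] C:[ok,stop,pong]

Answer: bye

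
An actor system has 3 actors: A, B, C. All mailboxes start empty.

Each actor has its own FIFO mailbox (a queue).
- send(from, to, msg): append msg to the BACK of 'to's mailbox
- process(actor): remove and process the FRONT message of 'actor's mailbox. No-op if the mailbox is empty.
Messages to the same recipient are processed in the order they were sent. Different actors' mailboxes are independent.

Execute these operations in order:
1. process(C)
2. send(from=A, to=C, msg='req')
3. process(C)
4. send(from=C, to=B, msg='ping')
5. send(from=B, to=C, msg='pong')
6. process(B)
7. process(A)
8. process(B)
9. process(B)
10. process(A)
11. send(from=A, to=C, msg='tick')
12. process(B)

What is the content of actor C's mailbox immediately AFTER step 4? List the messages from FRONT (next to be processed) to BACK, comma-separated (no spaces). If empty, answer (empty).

After 1 (process(C)): A:[] B:[] C:[]
After 2 (send(from=A, to=C, msg='req')): A:[] B:[] C:[req]
After 3 (process(C)): A:[] B:[] C:[]
After 4 (send(from=C, to=B, msg='ping')): A:[] B:[ping] C:[]

(empty)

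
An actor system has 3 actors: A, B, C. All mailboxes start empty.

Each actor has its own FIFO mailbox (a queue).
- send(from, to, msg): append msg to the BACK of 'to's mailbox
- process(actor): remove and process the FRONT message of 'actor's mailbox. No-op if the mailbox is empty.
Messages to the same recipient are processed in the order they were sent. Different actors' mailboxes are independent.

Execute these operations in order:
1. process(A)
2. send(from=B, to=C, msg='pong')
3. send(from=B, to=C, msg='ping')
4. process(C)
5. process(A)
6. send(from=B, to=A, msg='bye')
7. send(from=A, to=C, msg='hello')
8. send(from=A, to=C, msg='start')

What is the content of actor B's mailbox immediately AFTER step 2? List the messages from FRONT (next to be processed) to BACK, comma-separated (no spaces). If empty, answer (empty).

After 1 (process(A)): A:[] B:[] C:[]
After 2 (send(from=B, to=C, msg='pong')): A:[] B:[] C:[pong]

(empty)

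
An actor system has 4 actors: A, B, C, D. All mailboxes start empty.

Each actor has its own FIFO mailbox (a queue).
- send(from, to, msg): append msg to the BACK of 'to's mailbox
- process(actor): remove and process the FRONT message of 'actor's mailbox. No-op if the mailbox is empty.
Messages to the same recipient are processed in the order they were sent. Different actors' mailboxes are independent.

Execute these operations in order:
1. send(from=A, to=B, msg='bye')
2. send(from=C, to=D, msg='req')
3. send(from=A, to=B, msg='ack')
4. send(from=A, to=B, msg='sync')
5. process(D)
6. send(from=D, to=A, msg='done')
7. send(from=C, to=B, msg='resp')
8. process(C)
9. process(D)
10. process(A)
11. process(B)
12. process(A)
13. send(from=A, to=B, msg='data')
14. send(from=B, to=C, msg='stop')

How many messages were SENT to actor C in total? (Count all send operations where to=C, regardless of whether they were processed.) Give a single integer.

Answer: 1

Derivation:
After 1 (send(from=A, to=B, msg='bye')): A:[] B:[bye] C:[] D:[]
After 2 (send(from=C, to=D, msg='req')): A:[] B:[bye] C:[] D:[req]
After 3 (send(from=A, to=B, msg='ack')): A:[] B:[bye,ack] C:[] D:[req]
After 4 (send(from=A, to=B, msg='sync')): A:[] B:[bye,ack,sync] C:[] D:[req]
After 5 (process(D)): A:[] B:[bye,ack,sync] C:[] D:[]
After 6 (send(from=D, to=A, msg='done')): A:[done] B:[bye,ack,sync] C:[] D:[]
After 7 (send(from=C, to=B, msg='resp')): A:[done] B:[bye,ack,sync,resp] C:[] D:[]
After 8 (process(C)): A:[done] B:[bye,ack,sync,resp] C:[] D:[]
After 9 (process(D)): A:[done] B:[bye,ack,sync,resp] C:[] D:[]
After 10 (process(A)): A:[] B:[bye,ack,sync,resp] C:[] D:[]
After 11 (process(B)): A:[] B:[ack,sync,resp] C:[] D:[]
After 12 (process(A)): A:[] B:[ack,sync,resp] C:[] D:[]
After 13 (send(from=A, to=B, msg='data')): A:[] B:[ack,sync,resp,data] C:[] D:[]
After 14 (send(from=B, to=C, msg='stop')): A:[] B:[ack,sync,resp,data] C:[stop] D:[]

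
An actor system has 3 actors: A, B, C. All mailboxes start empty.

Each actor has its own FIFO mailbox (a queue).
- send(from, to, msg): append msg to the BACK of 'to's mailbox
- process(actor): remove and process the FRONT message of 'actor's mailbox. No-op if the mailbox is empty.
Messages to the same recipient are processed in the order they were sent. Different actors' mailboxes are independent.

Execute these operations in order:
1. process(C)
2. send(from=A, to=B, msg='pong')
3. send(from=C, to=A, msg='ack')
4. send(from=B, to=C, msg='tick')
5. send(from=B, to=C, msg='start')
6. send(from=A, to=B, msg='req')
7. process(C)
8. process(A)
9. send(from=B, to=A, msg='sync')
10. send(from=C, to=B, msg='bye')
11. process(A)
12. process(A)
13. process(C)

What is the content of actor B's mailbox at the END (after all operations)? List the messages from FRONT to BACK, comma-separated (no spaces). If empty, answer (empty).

Answer: pong,req,bye

Derivation:
After 1 (process(C)): A:[] B:[] C:[]
After 2 (send(from=A, to=B, msg='pong')): A:[] B:[pong] C:[]
After 3 (send(from=C, to=A, msg='ack')): A:[ack] B:[pong] C:[]
After 4 (send(from=B, to=C, msg='tick')): A:[ack] B:[pong] C:[tick]
After 5 (send(from=B, to=C, msg='start')): A:[ack] B:[pong] C:[tick,start]
After 6 (send(from=A, to=B, msg='req')): A:[ack] B:[pong,req] C:[tick,start]
After 7 (process(C)): A:[ack] B:[pong,req] C:[start]
After 8 (process(A)): A:[] B:[pong,req] C:[start]
After 9 (send(from=B, to=A, msg='sync')): A:[sync] B:[pong,req] C:[start]
After 10 (send(from=C, to=B, msg='bye')): A:[sync] B:[pong,req,bye] C:[start]
After 11 (process(A)): A:[] B:[pong,req,bye] C:[start]
After 12 (process(A)): A:[] B:[pong,req,bye] C:[start]
After 13 (process(C)): A:[] B:[pong,req,bye] C:[]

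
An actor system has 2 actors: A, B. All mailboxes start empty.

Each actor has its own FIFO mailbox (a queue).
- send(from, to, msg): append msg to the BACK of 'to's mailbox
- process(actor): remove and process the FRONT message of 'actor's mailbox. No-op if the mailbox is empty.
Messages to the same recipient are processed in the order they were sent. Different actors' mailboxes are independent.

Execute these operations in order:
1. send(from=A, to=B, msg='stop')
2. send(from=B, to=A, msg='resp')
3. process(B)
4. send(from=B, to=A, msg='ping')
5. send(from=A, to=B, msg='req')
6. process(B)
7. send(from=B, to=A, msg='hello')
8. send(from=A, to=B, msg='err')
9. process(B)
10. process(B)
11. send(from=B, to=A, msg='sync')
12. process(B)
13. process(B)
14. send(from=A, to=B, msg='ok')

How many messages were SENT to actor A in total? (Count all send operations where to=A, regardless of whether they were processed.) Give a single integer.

Answer: 4

Derivation:
After 1 (send(from=A, to=B, msg='stop')): A:[] B:[stop]
After 2 (send(from=B, to=A, msg='resp')): A:[resp] B:[stop]
After 3 (process(B)): A:[resp] B:[]
After 4 (send(from=B, to=A, msg='ping')): A:[resp,ping] B:[]
After 5 (send(from=A, to=B, msg='req')): A:[resp,ping] B:[req]
After 6 (process(B)): A:[resp,ping] B:[]
After 7 (send(from=B, to=A, msg='hello')): A:[resp,ping,hello] B:[]
After 8 (send(from=A, to=B, msg='err')): A:[resp,ping,hello] B:[err]
After 9 (process(B)): A:[resp,ping,hello] B:[]
After 10 (process(B)): A:[resp,ping,hello] B:[]
After 11 (send(from=B, to=A, msg='sync')): A:[resp,ping,hello,sync] B:[]
After 12 (process(B)): A:[resp,ping,hello,sync] B:[]
After 13 (process(B)): A:[resp,ping,hello,sync] B:[]
After 14 (send(from=A, to=B, msg='ok')): A:[resp,ping,hello,sync] B:[ok]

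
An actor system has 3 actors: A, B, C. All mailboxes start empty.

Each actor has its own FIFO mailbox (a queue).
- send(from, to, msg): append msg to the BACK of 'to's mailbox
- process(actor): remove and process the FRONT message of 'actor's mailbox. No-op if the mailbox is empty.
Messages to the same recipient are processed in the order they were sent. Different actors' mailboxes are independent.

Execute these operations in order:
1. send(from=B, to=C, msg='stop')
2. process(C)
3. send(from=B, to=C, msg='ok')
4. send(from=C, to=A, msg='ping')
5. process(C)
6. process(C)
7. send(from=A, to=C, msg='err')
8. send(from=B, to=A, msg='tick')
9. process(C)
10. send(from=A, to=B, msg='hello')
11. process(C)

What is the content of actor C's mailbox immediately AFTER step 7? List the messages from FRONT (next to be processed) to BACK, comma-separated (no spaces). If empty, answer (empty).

After 1 (send(from=B, to=C, msg='stop')): A:[] B:[] C:[stop]
After 2 (process(C)): A:[] B:[] C:[]
After 3 (send(from=B, to=C, msg='ok')): A:[] B:[] C:[ok]
After 4 (send(from=C, to=A, msg='ping')): A:[ping] B:[] C:[ok]
After 5 (process(C)): A:[ping] B:[] C:[]
After 6 (process(C)): A:[ping] B:[] C:[]
After 7 (send(from=A, to=C, msg='err')): A:[ping] B:[] C:[err]

err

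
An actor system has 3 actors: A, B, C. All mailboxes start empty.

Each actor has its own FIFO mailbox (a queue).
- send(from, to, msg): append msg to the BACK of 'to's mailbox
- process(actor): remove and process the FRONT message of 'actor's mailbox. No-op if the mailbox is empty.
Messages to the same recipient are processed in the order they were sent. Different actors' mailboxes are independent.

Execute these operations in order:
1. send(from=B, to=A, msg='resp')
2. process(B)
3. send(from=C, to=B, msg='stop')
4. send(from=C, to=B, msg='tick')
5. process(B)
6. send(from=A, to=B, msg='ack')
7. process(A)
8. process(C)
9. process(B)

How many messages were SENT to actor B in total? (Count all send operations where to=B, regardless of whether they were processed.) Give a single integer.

Answer: 3

Derivation:
After 1 (send(from=B, to=A, msg='resp')): A:[resp] B:[] C:[]
After 2 (process(B)): A:[resp] B:[] C:[]
After 3 (send(from=C, to=B, msg='stop')): A:[resp] B:[stop] C:[]
After 4 (send(from=C, to=B, msg='tick')): A:[resp] B:[stop,tick] C:[]
After 5 (process(B)): A:[resp] B:[tick] C:[]
After 6 (send(from=A, to=B, msg='ack')): A:[resp] B:[tick,ack] C:[]
After 7 (process(A)): A:[] B:[tick,ack] C:[]
After 8 (process(C)): A:[] B:[tick,ack] C:[]
After 9 (process(B)): A:[] B:[ack] C:[]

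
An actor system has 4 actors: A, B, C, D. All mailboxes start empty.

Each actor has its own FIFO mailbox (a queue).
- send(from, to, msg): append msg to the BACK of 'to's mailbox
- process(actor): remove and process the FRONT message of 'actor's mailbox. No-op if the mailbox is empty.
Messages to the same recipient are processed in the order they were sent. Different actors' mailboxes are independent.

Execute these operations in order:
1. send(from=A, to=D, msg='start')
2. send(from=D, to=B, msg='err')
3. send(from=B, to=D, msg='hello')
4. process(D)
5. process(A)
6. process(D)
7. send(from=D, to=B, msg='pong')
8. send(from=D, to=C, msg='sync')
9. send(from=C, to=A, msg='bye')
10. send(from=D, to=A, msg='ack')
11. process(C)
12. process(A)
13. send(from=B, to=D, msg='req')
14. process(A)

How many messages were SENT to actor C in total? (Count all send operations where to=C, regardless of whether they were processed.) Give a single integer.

Answer: 1

Derivation:
After 1 (send(from=A, to=D, msg='start')): A:[] B:[] C:[] D:[start]
After 2 (send(from=D, to=B, msg='err')): A:[] B:[err] C:[] D:[start]
After 3 (send(from=B, to=D, msg='hello')): A:[] B:[err] C:[] D:[start,hello]
After 4 (process(D)): A:[] B:[err] C:[] D:[hello]
After 5 (process(A)): A:[] B:[err] C:[] D:[hello]
After 6 (process(D)): A:[] B:[err] C:[] D:[]
After 7 (send(from=D, to=B, msg='pong')): A:[] B:[err,pong] C:[] D:[]
After 8 (send(from=D, to=C, msg='sync')): A:[] B:[err,pong] C:[sync] D:[]
After 9 (send(from=C, to=A, msg='bye')): A:[bye] B:[err,pong] C:[sync] D:[]
After 10 (send(from=D, to=A, msg='ack')): A:[bye,ack] B:[err,pong] C:[sync] D:[]
After 11 (process(C)): A:[bye,ack] B:[err,pong] C:[] D:[]
After 12 (process(A)): A:[ack] B:[err,pong] C:[] D:[]
After 13 (send(from=B, to=D, msg='req')): A:[ack] B:[err,pong] C:[] D:[req]
After 14 (process(A)): A:[] B:[err,pong] C:[] D:[req]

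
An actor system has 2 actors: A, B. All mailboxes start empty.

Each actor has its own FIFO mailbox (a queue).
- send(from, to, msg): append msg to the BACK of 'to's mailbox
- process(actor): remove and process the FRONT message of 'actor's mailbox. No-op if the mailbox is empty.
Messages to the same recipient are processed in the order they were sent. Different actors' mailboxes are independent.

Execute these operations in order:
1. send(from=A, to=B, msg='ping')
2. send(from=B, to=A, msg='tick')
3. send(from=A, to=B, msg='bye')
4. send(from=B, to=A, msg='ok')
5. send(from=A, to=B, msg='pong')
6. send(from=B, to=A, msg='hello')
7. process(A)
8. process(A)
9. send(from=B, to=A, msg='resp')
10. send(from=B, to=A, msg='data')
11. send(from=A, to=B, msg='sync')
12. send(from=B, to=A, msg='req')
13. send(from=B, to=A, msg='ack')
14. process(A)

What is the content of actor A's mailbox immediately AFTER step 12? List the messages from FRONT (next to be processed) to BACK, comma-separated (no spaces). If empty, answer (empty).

After 1 (send(from=A, to=B, msg='ping')): A:[] B:[ping]
After 2 (send(from=B, to=A, msg='tick')): A:[tick] B:[ping]
After 3 (send(from=A, to=B, msg='bye')): A:[tick] B:[ping,bye]
After 4 (send(from=B, to=A, msg='ok')): A:[tick,ok] B:[ping,bye]
After 5 (send(from=A, to=B, msg='pong')): A:[tick,ok] B:[ping,bye,pong]
After 6 (send(from=B, to=A, msg='hello')): A:[tick,ok,hello] B:[ping,bye,pong]
After 7 (process(A)): A:[ok,hello] B:[ping,bye,pong]
After 8 (process(A)): A:[hello] B:[ping,bye,pong]
After 9 (send(from=B, to=A, msg='resp')): A:[hello,resp] B:[ping,bye,pong]
After 10 (send(from=B, to=A, msg='data')): A:[hello,resp,data] B:[ping,bye,pong]
After 11 (send(from=A, to=B, msg='sync')): A:[hello,resp,data] B:[ping,bye,pong,sync]
After 12 (send(from=B, to=A, msg='req')): A:[hello,resp,data,req] B:[ping,bye,pong,sync]

hello,resp,data,req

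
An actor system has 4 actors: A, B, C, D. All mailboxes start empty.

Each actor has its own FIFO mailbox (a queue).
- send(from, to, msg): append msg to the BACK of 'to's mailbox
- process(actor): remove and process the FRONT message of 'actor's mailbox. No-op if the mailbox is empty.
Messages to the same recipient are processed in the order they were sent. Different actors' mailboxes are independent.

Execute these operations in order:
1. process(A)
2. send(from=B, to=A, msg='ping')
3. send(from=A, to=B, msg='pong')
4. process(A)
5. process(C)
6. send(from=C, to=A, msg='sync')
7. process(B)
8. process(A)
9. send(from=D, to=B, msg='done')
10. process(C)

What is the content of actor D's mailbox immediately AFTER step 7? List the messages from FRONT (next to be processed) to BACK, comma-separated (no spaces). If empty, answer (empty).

After 1 (process(A)): A:[] B:[] C:[] D:[]
After 2 (send(from=B, to=A, msg='ping')): A:[ping] B:[] C:[] D:[]
After 3 (send(from=A, to=B, msg='pong')): A:[ping] B:[pong] C:[] D:[]
After 4 (process(A)): A:[] B:[pong] C:[] D:[]
After 5 (process(C)): A:[] B:[pong] C:[] D:[]
After 6 (send(from=C, to=A, msg='sync')): A:[sync] B:[pong] C:[] D:[]
After 7 (process(B)): A:[sync] B:[] C:[] D:[]

(empty)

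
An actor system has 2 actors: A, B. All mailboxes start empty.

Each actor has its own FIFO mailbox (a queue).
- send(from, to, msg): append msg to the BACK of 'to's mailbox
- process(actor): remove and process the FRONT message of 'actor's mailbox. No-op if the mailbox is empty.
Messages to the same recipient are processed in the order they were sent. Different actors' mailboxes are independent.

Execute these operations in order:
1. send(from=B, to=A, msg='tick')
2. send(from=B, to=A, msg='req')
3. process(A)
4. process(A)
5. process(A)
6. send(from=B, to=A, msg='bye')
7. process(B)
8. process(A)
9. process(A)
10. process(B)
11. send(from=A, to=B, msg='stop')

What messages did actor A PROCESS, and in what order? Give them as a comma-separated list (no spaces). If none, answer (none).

After 1 (send(from=B, to=A, msg='tick')): A:[tick] B:[]
After 2 (send(from=B, to=A, msg='req')): A:[tick,req] B:[]
After 3 (process(A)): A:[req] B:[]
After 4 (process(A)): A:[] B:[]
After 5 (process(A)): A:[] B:[]
After 6 (send(from=B, to=A, msg='bye')): A:[bye] B:[]
After 7 (process(B)): A:[bye] B:[]
After 8 (process(A)): A:[] B:[]
After 9 (process(A)): A:[] B:[]
After 10 (process(B)): A:[] B:[]
After 11 (send(from=A, to=B, msg='stop')): A:[] B:[stop]

Answer: tick,req,bye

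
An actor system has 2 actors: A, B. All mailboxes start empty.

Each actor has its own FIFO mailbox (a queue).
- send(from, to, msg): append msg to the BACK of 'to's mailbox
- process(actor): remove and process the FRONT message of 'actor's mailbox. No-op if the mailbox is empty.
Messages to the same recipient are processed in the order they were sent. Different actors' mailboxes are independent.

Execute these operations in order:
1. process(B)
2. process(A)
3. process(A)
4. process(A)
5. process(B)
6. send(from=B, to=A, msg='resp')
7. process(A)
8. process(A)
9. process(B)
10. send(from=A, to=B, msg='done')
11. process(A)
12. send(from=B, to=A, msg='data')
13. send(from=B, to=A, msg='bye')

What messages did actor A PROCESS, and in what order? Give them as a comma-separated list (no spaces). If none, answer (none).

Answer: resp

Derivation:
After 1 (process(B)): A:[] B:[]
After 2 (process(A)): A:[] B:[]
After 3 (process(A)): A:[] B:[]
After 4 (process(A)): A:[] B:[]
After 5 (process(B)): A:[] B:[]
After 6 (send(from=B, to=A, msg='resp')): A:[resp] B:[]
After 7 (process(A)): A:[] B:[]
After 8 (process(A)): A:[] B:[]
After 9 (process(B)): A:[] B:[]
After 10 (send(from=A, to=B, msg='done')): A:[] B:[done]
After 11 (process(A)): A:[] B:[done]
After 12 (send(from=B, to=A, msg='data')): A:[data] B:[done]
After 13 (send(from=B, to=A, msg='bye')): A:[data,bye] B:[done]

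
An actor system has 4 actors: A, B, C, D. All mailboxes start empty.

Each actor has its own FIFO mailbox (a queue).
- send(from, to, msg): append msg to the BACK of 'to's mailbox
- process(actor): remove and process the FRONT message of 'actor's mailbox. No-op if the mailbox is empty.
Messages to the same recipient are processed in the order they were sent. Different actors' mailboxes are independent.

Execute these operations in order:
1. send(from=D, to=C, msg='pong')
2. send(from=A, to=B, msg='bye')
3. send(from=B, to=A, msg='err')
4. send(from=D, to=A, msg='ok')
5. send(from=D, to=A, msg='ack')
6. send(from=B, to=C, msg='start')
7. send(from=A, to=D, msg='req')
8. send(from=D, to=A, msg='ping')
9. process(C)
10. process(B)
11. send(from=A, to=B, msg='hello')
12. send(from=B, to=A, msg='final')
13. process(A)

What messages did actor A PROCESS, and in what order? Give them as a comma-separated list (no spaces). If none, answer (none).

After 1 (send(from=D, to=C, msg='pong')): A:[] B:[] C:[pong] D:[]
After 2 (send(from=A, to=B, msg='bye')): A:[] B:[bye] C:[pong] D:[]
After 3 (send(from=B, to=A, msg='err')): A:[err] B:[bye] C:[pong] D:[]
After 4 (send(from=D, to=A, msg='ok')): A:[err,ok] B:[bye] C:[pong] D:[]
After 5 (send(from=D, to=A, msg='ack')): A:[err,ok,ack] B:[bye] C:[pong] D:[]
After 6 (send(from=B, to=C, msg='start')): A:[err,ok,ack] B:[bye] C:[pong,start] D:[]
After 7 (send(from=A, to=D, msg='req')): A:[err,ok,ack] B:[bye] C:[pong,start] D:[req]
After 8 (send(from=D, to=A, msg='ping')): A:[err,ok,ack,ping] B:[bye] C:[pong,start] D:[req]
After 9 (process(C)): A:[err,ok,ack,ping] B:[bye] C:[start] D:[req]
After 10 (process(B)): A:[err,ok,ack,ping] B:[] C:[start] D:[req]
After 11 (send(from=A, to=B, msg='hello')): A:[err,ok,ack,ping] B:[hello] C:[start] D:[req]
After 12 (send(from=B, to=A, msg='final')): A:[err,ok,ack,ping,final] B:[hello] C:[start] D:[req]
After 13 (process(A)): A:[ok,ack,ping,final] B:[hello] C:[start] D:[req]

Answer: err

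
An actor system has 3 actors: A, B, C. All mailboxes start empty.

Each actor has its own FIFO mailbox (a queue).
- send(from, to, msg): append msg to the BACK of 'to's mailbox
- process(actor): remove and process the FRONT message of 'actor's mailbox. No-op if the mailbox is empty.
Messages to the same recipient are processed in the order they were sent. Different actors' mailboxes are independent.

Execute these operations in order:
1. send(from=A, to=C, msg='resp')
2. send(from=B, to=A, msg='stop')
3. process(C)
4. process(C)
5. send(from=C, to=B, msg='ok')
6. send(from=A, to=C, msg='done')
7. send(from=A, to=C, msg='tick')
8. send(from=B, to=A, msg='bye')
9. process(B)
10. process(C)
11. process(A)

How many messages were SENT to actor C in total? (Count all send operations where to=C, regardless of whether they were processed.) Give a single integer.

Answer: 3

Derivation:
After 1 (send(from=A, to=C, msg='resp')): A:[] B:[] C:[resp]
After 2 (send(from=B, to=A, msg='stop')): A:[stop] B:[] C:[resp]
After 3 (process(C)): A:[stop] B:[] C:[]
After 4 (process(C)): A:[stop] B:[] C:[]
After 5 (send(from=C, to=B, msg='ok')): A:[stop] B:[ok] C:[]
After 6 (send(from=A, to=C, msg='done')): A:[stop] B:[ok] C:[done]
After 7 (send(from=A, to=C, msg='tick')): A:[stop] B:[ok] C:[done,tick]
After 8 (send(from=B, to=A, msg='bye')): A:[stop,bye] B:[ok] C:[done,tick]
After 9 (process(B)): A:[stop,bye] B:[] C:[done,tick]
After 10 (process(C)): A:[stop,bye] B:[] C:[tick]
After 11 (process(A)): A:[bye] B:[] C:[tick]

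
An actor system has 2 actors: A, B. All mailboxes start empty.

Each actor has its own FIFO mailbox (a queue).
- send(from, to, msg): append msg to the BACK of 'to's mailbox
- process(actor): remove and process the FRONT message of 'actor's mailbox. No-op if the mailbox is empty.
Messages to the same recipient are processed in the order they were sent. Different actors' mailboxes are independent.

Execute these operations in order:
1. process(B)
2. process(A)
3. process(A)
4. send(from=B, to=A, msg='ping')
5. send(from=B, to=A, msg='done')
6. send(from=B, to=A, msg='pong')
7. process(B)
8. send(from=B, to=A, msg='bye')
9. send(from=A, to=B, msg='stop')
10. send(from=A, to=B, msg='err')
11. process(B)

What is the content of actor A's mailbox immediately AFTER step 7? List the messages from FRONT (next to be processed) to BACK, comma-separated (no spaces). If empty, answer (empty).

After 1 (process(B)): A:[] B:[]
After 2 (process(A)): A:[] B:[]
After 3 (process(A)): A:[] B:[]
After 4 (send(from=B, to=A, msg='ping')): A:[ping] B:[]
After 5 (send(from=B, to=A, msg='done')): A:[ping,done] B:[]
After 6 (send(from=B, to=A, msg='pong')): A:[ping,done,pong] B:[]
After 7 (process(B)): A:[ping,done,pong] B:[]

ping,done,pong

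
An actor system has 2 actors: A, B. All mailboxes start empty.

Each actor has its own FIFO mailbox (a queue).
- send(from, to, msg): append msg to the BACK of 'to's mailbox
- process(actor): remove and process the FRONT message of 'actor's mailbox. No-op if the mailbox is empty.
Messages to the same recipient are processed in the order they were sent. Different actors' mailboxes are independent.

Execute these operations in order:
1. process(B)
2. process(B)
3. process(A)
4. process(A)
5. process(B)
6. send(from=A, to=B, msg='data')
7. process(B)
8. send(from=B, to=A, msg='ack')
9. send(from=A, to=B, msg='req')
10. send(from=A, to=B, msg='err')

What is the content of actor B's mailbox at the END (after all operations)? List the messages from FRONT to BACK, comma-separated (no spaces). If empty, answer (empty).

Answer: req,err

Derivation:
After 1 (process(B)): A:[] B:[]
After 2 (process(B)): A:[] B:[]
After 3 (process(A)): A:[] B:[]
After 4 (process(A)): A:[] B:[]
After 5 (process(B)): A:[] B:[]
After 6 (send(from=A, to=B, msg='data')): A:[] B:[data]
After 7 (process(B)): A:[] B:[]
After 8 (send(from=B, to=A, msg='ack')): A:[ack] B:[]
After 9 (send(from=A, to=B, msg='req')): A:[ack] B:[req]
After 10 (send(from=A, to=B, msg='err')): A:[ack] B:[req,err]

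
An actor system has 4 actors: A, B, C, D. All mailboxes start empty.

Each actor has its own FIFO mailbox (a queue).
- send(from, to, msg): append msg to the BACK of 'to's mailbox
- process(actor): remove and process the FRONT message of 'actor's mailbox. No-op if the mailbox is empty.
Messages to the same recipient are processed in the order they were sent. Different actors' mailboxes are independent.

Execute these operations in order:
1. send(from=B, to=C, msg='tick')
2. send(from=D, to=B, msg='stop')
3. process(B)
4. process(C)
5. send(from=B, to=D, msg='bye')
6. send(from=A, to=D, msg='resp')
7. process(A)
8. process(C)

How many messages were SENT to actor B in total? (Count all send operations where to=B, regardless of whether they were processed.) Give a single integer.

After 1 (send(from=B, to=C, msg='tick')): A:[] B:[] C:[tick] D:[]
After 2 (send(from=D, to=B, msg='stop')): A:[] B:[stop] C:[tick] D:[]
After 3 (process(B)): A:[] B:[] C:[tick] D:[]
After 4 (process(C)): A:[] B:[] C:[] D:[]
After 5 (send(from=B, to=D, msg='bye')): A:[] B:[] C:[] D:[bye]
After 6 (send(from=A, to=D, msg='resp')): A:[] B:[] C:[] D:[bye,resp]
After 7 (process(A)): A:[] B:[] C:[] D:[bye,resp]
After 8 (process(C)): A:[] B:[] C:[] D:[bye,resp]

Answer: 1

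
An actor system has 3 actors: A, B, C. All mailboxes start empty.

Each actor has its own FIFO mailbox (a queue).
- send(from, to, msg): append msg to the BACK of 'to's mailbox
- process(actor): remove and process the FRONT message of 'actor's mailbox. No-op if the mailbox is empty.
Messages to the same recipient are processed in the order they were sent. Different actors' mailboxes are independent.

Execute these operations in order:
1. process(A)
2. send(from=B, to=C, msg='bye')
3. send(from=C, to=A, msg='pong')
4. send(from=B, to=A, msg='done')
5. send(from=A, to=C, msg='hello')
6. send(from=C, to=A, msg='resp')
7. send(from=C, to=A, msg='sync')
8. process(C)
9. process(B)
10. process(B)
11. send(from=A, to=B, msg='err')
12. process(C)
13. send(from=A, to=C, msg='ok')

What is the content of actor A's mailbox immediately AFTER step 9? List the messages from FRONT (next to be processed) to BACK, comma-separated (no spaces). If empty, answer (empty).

After 1 (process(A)): A:[] B:[] C:[]
After 2 (send(from=B, to=C, msg='bye')): A:[] B:[] C:[bye]
After 3 (send(from=C, to=A, msg='pong')): A:[pong] B:[] C:[bye]
After 4 (send(from=B, to=A, msg='done')): A:[pong,done] B:[] C:[bye]
After 5 (send(from=A, to=C, msg='hello')): A:[pong,done] B:[] C:[bye,hello]
After 6 (send(from=C, to=A, msg='resp')): A:[pong,done,resp] B:[] C:[bye,hello]
After 7 (send(from=C, to=A, msg='sync')): A:[pong,done,resp,sync] B:[] C:[bye,hello]
After 8 (process(C)): A:[pong,done,resp,sync] B:[] C:[hello]
After 9 (process(B)): A:[pong,done,resp,sync] B:[] C:[hello]

pong,done,resp,sync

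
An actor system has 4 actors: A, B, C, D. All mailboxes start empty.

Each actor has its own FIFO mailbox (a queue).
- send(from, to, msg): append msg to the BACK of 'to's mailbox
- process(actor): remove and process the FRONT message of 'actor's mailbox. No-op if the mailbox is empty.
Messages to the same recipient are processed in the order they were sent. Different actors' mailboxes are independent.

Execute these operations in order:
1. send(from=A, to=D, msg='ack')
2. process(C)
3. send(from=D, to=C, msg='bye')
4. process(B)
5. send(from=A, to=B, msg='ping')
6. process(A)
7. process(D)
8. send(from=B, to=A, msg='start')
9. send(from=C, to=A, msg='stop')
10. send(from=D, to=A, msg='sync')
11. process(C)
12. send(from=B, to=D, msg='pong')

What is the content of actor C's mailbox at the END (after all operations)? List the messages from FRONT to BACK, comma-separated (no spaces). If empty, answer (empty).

After 1 (send(from=A, to=D, msg='ack')): A:[] B:[] C:[] D:[ack]
After 2 (process(C)): A:[] B:[] C:[] D:[ack]
After 3 (send(from=D, to=C, msg='bye')): A:[] B:[] C:[bye] D:[ack]
After 4 (process(B)): A:[] B:[] C:[bye] D:[ack]
After 5 (send(from=A, to=B, msg='ping')): A:[] B:[ping] C:[bye] D:[ack]
After 6 (process(A)): A:[] B:[ping] C:[bye] D:[ack]
After 7 (process(D)): A:[] B:[ping] C:[bye] D:[]
After 8 (send(from=B, to=A, msg='start')): A:[start] B:[ping] C:[bye] D:[]
After 9 (send(from=C, to=A, msg='stop')): A:[start,stop] B:[ping] C:[bye] D:[]
After 10 (send(from=D, to=A, msg='sync')): A:[start,stop,sync] B:[ping] C:[bye] D:[]
After 11 (process(C)): A:[start,stop,sync] B:[ping] C:[] D:[]
After 12 (send(from=B, to=D, msg='pong')): A:[start,stop,sync] B:[ping] C:[] D:[pong]

Answer: (empty)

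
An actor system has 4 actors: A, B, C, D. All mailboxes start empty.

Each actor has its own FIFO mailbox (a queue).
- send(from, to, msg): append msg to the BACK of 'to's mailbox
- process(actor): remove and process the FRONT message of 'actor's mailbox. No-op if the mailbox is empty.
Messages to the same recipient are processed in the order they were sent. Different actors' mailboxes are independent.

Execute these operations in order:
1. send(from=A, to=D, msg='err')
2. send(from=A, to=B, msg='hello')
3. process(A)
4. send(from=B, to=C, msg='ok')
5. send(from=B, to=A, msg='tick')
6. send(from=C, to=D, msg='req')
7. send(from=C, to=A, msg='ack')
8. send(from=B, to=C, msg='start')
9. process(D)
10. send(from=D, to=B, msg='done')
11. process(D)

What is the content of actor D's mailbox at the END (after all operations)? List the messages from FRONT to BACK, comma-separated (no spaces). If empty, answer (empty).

After 1 (send(from=A, to=D, msg='err')): A:[] B:[] C:[] D:[err]
After 2 (send(from=A, to=B, msg='hello')): A:[] B:[hello] C:[] D:[err]
After 3 (process(A)): A:[] B:[hello] C:[] D:[err]
After 4 (send(from=B, to=C, msg='ok')): A:[] B:[hello] C:[ok] D:[err]
After 5 (send(from=B, to=A, msg='tick')): A:[tick] B:[hello] C:[ok] D:[err]
After 6 (send(from=C, to=D, msg='req')): A:[tick] B:[hello] C:[ok] D:[err,req]
After 7 (send(from=C, to=A, msg='ack')): A:[tick,ack] B:[hello] C:[ok] D:[err,req]
After 8 (send(from=B, to=C, msg='start')): A:[tick,ack] B:[hello] C:[ok,start] D:[err,req]
After 9 (process(D)): A:[tick,ack] B:[hello] C:[ok,start] D:[req]
After 10 (send(from=D, to=B, msg='done')): A:[tick,ack] B:[hello,done] C:[ok,start] D:[req]
After 11 (process(D)): A:[tick,ack] B:[hello,done] C:[ok,start] D:[]

Answer: (empty)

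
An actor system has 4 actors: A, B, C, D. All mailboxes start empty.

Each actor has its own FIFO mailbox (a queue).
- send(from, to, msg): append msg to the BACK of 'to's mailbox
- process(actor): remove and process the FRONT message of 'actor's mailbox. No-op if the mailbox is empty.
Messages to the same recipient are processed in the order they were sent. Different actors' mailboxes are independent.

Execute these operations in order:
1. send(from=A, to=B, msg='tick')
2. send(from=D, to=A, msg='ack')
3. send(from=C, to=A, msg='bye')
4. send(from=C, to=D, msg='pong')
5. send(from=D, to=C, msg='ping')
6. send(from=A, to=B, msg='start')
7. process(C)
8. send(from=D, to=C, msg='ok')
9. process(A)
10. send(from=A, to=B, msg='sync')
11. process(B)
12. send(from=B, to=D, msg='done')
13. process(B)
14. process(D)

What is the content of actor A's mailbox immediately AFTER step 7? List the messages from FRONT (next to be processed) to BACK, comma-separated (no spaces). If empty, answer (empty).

After 1 (send(from=A, to=B, msg='tick')): A:[] B:[tick] C:[] D:[]
After 2 (send(from=D, to=A, msg='ack')): A:[ack] B:[tick] C:[] D:[]
After 3 (send(from=C, to=A, msg='bye')): A:[ack,bye] B:[tick] C:[] D:[]
After 4 (send(from=C, to=D, msg='pong')): A:[ack,bye] B:[tick] C:[] D:[pong]
After 5 (send(from=D, to=C, msg='ping')): A:[ack,bye] B:[tick] C:[ping] D:[pong]
After 6 (send(from=A, to=B, msg='start')): A:[ack,bye] B:[tick,start] C:[ping] D:[pong]
After 7 (process(C)): A:[ack,bye] B:[tick,start] C:[] D:[pong]

ack,bye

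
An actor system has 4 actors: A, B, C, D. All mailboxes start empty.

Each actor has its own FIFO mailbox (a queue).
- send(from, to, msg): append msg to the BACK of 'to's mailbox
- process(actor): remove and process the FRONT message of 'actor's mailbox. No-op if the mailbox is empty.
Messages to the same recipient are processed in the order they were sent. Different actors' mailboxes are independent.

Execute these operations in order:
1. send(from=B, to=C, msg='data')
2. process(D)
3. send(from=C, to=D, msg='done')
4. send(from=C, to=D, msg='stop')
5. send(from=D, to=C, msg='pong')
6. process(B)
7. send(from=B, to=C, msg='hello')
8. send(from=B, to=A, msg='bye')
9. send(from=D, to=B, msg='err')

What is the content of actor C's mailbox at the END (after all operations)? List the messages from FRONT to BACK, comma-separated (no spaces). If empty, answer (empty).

After 1 (send(from=B, to=C, msg='data')): A:[] B:[] C:[data] D:[]
After 2 (process(D)): A:[] B:[] C:[data] D:[]
After 3 (send(from=C, to=D, msg='done')): A:[] B:[] C:[data] D:[done]
After 4 (send(from=C, to=D, msg='stop')): A:[] B:[] C:[data] D:[done,stop]
After 5 (send(from=D, to=C, msg='pong')): A:[] B:[] C:[data,pong] D:[done,stop]
After 6 (process(B)): A:[] B:[] C:[data,pong] D:[done,stop]
After 7 (send(from=B, to=C, msg='hello')): A:[] B:[] C:[data,pong,hello] D:[done,stop]
After 8 (send(from=B, to=A, msg='bye')): A:[bye] B:[] C:[data,pong,hello] D:[done,stop]
After 9 (send(from=D, to=B, msg='err')): A:[bye] B:[err] C:[data,pong,hello] D:[done,stop]

Answer: data,pong,hello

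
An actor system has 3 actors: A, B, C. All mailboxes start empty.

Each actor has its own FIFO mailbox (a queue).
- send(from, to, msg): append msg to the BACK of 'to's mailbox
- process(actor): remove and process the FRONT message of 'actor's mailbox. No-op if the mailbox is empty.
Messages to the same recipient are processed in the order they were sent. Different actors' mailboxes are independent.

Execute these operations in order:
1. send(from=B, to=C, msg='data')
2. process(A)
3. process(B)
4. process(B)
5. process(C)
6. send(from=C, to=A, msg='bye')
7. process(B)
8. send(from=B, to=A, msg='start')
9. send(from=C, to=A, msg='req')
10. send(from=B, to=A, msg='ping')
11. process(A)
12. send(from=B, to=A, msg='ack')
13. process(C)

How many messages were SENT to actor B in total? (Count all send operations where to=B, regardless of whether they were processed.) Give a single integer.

After 1 (send(from=B, to=C, msg='data')): A:[] B:[] C:[data]
After 2 (process(A)): A:[] B:[] C:[data]
After 3 (process(B)): A:[] B:[] C:[data]
After 4 (process(B)): A:[] B:[] C:[data]
After 5 (process(C)): A:[] B:[] C:[]
After 6 (send(from=C, to=A, msg='bye')): A:[bye] B:[] C:[]
After 7 (process(B)): A:[bye] B:[] C:[]
After 8 (send(from=B, to=A, msg='start')): A:[bye,start] B:[] C:[]
After 9 (send(from=C, to=A, msg='req')): A:[bye,start,req] B:[] C:[]
After 10 (send(from=B, to=A, msg='ping')): A:[bye,start,req,ping] B:[] C:[]
After 11 (process(A)): A:[start,req,ping] B:[] C:[]
After 12 (send(from=B, to=A, msg='ack')): A:[start,req,ping,ack] B:[] C:[]
After 13 (process(C)): A:[start,req,ping,ack] B:[] C:[]

Answer: 0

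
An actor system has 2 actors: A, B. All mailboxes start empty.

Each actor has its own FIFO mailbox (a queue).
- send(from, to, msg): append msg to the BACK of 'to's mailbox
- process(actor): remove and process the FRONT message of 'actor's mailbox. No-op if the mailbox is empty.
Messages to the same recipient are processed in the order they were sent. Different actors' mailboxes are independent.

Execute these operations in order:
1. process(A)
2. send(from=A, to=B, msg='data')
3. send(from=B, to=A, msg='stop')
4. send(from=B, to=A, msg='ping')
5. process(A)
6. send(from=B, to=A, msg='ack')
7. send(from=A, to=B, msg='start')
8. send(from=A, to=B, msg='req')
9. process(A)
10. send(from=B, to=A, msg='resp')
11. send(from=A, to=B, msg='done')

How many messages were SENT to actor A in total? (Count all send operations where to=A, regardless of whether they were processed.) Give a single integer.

Answer: 4

Derivation:
After 1 (process(A)): A:[] B:[]
After 2 (send(from=A, to=B, msg='data')): A:[] B:[data]
After 3 (send(from=B, to=A, msg='stop')): A:[stop] B:[data]
After 4 (send(from=B, to=A, msg='ping')): A:[stop,ping] B:[data]
After 5 (process(A)): A:[ping] B:[data]
After 6 (send(from=B, to=A, msg='ack')): A:[ping,ack] B:[data]
After 7 (send(from=A, to=B, msg='start')): A:[ping,ack] B:[data,start]
After 8 (send(from=A, to=B, msg='req')): A:[ping,ack] B:[data,start,req]
After 9 (process(A)): A:[ack] B:[data,start,req]
After 10 (send(from=B, to=A, msg='resp')): A:[ack,resp] B:[data,start,req]
After 11 (send(from=A, to=B, msg='done')): A:[ack,resp] B:[data,start,req,done]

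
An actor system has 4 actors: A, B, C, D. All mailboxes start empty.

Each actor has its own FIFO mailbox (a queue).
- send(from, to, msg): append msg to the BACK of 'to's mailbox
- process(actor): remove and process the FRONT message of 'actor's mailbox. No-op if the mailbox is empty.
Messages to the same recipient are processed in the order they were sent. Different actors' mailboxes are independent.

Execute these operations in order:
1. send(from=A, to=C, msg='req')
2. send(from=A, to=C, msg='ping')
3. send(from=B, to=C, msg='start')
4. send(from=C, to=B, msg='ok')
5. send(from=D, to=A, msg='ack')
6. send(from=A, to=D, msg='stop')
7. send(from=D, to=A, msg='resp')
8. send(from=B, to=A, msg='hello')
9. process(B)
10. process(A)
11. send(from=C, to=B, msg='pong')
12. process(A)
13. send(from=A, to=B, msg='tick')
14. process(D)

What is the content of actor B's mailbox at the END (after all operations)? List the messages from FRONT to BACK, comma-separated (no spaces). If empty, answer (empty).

After 1 (send(from=A, to=C, msg='req')): A:[] B:[] C:[req] D:[]
After 2 (send(from=A, to=C, msg='ping')): A:[] B:[] C:[req,ping] D:[]
After 3 (send(from=B, to=C, msg='start')): A:[] B:[] C:[req,ping,start] D:[]
After 4 (send(from=C, to=B, msg='ok')): A:[] B:[ok] C:[req,ping,start] D:[]
After 5 (send(from=D, to=A, msg='ack')): A:[ack] B:[ok] C:[req,ping,start] D:[]
After 6 (send(from=A, to=D, msg='stop')): A:[ack] B:[ok] C:[req,ping,start] D:[stop]
After 7 (send(from=D, to=A, msg='resp')): A:[ack,resp] B:[ok] C:[req,ping,start] D:[stop]
After 8 (send(from=B, to=A, msg='hello')): A:[ack,resp,hello] B:[ok] C:[req,ping,start] D:[stop]
After 9 (process(B)): A:[ack,resp,hello] B:[] C:[req,ping,start] D:[stop]
After 10 (process(A)): A:[resp,hello] B:[] C:[req,ping,start] D:[stop]
After 11 (send(from=C, to=B, msg='pong')): A:[resp,hello] B:[pong] C:[req,ping,start] D:[stop]
After 12 (process(A)): A:[hello] B:[pong] C:[req,ping,start] D:[stop]
After 13 (send(from=A, to=B, msg='tick')): A:[hello] B:[pong,tick] C:[req,ping,start] D:[stop]
After 14 (process(D)): A:[hello] B:[pong,tick] C:[req,ping,start] D:[]

Answer: pong,tick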